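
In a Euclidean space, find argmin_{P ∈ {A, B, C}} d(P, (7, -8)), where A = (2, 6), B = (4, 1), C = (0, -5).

Distances: d(A) ≈ 14.8661, d(B) ≈ 9.4868, d(C) ≈ 7.6158. Nearest: C = (0, -5) with distance 7.6158.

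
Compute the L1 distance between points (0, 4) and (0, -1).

Σ|x_i - y_i| = |0 - 0| + |4 - (-1)| = 0 + 5 = 5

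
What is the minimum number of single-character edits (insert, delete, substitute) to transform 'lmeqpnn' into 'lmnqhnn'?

Let D[i][j] be the edit distance between the first i characters of 'lmeqpnn' and the first j characters of 'lmnqhnn', with D[i][0] = i, D[0][j] = j, and D[i][j] = D[i-1][j-1] if the characters match, else 1 + min(D[i-1][j], D[i][j-1], D[i-1][j-1]). Filling the table (rows: prefixes of 'lmeqpnn', columns: prefixes of 'lmnqhnn'):
     ε  l  m  n  q  h  n  n
  ε  0  1  2  3  4  5  6  7
  l  1  0  1  2  3  4  5  6
  m  2  1  0  1  2  3  4  5
  e  3  2  1  1  2  3  4  5
  q  4  3  2  2  1  2  3  4
  p  5  4  3  3  2  2  3  4
  n  6  5  4  3  3  3  2  3
  n  7  6  5  4  4  4  3  2
The bottom-right entry gives D[7][7] = 2, so no sequence of fewer than 2 edits works. Backtracking through the table gives one optimal edit sequence (2 edits):
  lmeqpnn → lmnqpnn (sub e→n @3)
  lmnqpnn → lmnqhnn (sub p→h @5)
Edit distance = 2.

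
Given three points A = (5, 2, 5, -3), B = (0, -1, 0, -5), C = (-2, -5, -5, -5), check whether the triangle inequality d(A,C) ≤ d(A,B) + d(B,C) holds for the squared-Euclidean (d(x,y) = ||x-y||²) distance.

d(A,B) = 5² + 3² + 5² + 2² = 63, d(B,C) = 2² + 4² + 5² + 0² = 45, d(A,C) = 7² + 7² + 10² + 2² = 202.
d(A,C) = 202 > 63 + 45 = 108. Triangle inequality is VIOLATED. (Squared-Euclidean is not a metric — this is a counterexample.)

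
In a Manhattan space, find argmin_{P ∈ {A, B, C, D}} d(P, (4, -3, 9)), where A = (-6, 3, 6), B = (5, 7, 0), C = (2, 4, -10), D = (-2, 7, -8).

Distances: d(A) = 19, d(B) = 20, d(C) = 28, d(D) = 33. Nearest: A = (-6, 3, 6) with distance 19.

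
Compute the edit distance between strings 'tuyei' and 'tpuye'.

Let D[i][j] be the edit distance between the first i characters of 'tuyei' and the first j characters of 'tpuye', with D[i][0] = i, D[0][j] = j, and D[i][j] = D[i-1][j-1] if the characters match, else 1 + min(D[i-1][j], D[i][j-1], D[i-1][j-1]). Filling the table (rows: prefixes of 'tuyei', columns: prefixes of 'tpuye'):
     ε  t  p  u  y  e
  ε  0  1  2  3  4  5
  t  1  0  1  2  3  4
  u  2  1  1  1  2  3
  y  3  2  2  2  1  2
  e  4  3  3  3  2  1
  i  5  4  4  4  3  2
The bottom-right entry gives D[5][5] = 2, so no sequence of fewer than 2 edits works. Backtracking through the table gives one optimal edit sequence (2 edits):
  tuyei → tpuyei (ins p @2)
  tpuyei → tpuye (del i @6)
Edit distance = 2.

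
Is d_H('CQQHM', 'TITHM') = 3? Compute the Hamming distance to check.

Differing positions: 1, 2, 3. Hamming distance = 3, so the claim is true.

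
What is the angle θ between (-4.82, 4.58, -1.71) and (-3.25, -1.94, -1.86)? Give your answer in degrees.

With u = (-4.82, 4.58, -1.71), v = (-3.25, -1.94, -1.86):
u·v = (-4.82)·(-3.25) + 4.58·(-1.94) + (-1.71)·(-1.86) = 15.665 + (-8.8852) + 3.1806 = 9.9604.
|u| = √((-4.82)² + 4.58² + (-1.71)²) = √(23.2324 + 20.9764 + 2.9241) = √47.1329, |v| = √((-3.25)² + (-1.94)² + (-1.86)²) = √(10.5625 + 3.7636 + 3.4596) = √17.7857.
cos θ = (u·v)/(|u||v|) = 9.9604/(√47.1329·√17.7857) ≈ 0.344016
θ = arccos(0.344016) ≈ 69.88°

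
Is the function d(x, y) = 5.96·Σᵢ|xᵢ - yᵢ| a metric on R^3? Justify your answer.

Yes. The L1 (Manhattan) norm induces a metric on R^3, and multiplying a metric by a positive constant 5.96 > 0 preserves all four axioms: non-negativity (5.96·||x-y|| ≥ 0), identity (5.96·||x-y|| = 0 ⟺ ||x-y|| = 0 ⟺ x = y), symmetry (||x-y|| = ||y-x||), and the triangle inequality (5.96·||x-z|| ≤ 5.96·||x-y|| + 5.96·||y-z||). So d is a metric.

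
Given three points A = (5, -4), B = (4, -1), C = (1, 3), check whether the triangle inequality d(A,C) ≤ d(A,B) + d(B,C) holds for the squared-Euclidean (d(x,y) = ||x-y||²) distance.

d(A,B) = 1² + 3² = 10, d(B,C) = 3² + 4² = 25, d(A,C) = 4² + 7² = 65.
d(A,C) = 65 > 10 + 25 = 35. Triangle inequality is VIOLATED. (Squared-Euclidean is not a metric — this is a counterexample.)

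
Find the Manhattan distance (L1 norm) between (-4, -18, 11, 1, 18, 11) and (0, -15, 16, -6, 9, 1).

Σ|x_i - y_i| = |-4 - 0| + |-18 - (-15)| + |11 - 16| + |1 - (-6)| + |18 - 9| + |11 - 1| = 4 + 3 + 5 + 7 + 9 + 10 = 38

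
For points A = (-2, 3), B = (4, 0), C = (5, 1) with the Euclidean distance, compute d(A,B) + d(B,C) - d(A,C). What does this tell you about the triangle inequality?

d(A,B) = √(6² + 3²) = √45 ≈ 6.7082, d(B,C) = √(1² + 1²) = √2 ≈ 1.4142, d(A,C) = √(7² + 2²) = √53 ≈ 7.2801.
d(A,B) + d(B,C) - d(A,C) = 6.7082 + 1.4142 - 7.2801 = 8.1224 - 7.2801 = 0.8423 (to 4 decimal places). This is ≥ 0, so the triangle inequality holds for these points.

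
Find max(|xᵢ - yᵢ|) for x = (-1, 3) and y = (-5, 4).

max(|x_i - y_i|) = max(|-1 - (-5)|, |3 - 4|) = max(4, 1) = 4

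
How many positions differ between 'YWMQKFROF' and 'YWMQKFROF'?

Differing positions: none. Hamming distance = 0.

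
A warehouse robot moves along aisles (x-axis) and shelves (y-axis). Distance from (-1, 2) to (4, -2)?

Σ|x_i - y_i| = |-1 - 4| + |2 - (-2)| = 5 + 4 = 9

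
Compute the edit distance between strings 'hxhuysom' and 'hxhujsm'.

Let D[i][j] be the edit distance between the first i characters of 'hxhuysom' and the first j characters of 'hxhujsm', with D[i][0] = i, D[0][j] = j, and D[i][j] = D[i-1][j-1] if the characters match, else 1 + min(D[i-1][j], D[i][j-1], D[i-1][j-1]). Filling the table (rows: prefixes of 'hxhuysom', columns: prefixes of 'hxhujsm'):
     ε  h  x  h  u  j  s  m
  ε  0  1  2  3  4  5  6  7
  h  1  0  1  2  3  4  5  6
  x  2  1  0  1  2  3  4  5
  h  3  2  1  0  1  2  3  4
  u  4  3  2  1  0  1  2  3
  y  5  4  3  2  1  1  2  3
  s  6  5  4  3  2  2  1  2
  o  7  6  5  4  3  3  2  2
  m  8  7  6  5  4  4  3  2
The bottom-right entry gives D[8][7] = 2, so no sequence of fewer than 2 edits works. Backtracking through the table gives one optimal edit sequence (2 edits):
  hxhuysom → hxhujsom (sub y→j @5)
  hxhujsom → hxhujsm (del o @7)
Edit distance = 2.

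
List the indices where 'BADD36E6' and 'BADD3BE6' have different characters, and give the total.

Differing positions: 6. Hamming distance = 1.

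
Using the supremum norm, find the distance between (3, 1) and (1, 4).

max(|x_i - y_i|) = max(|3 - 1|, |1 - 4|) = max(2, 3) = 3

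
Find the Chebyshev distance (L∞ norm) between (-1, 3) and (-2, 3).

max(|x_i - y_i|) = max(|-1 - (-2)|, |3 - 3|) = max(1, 0) = 1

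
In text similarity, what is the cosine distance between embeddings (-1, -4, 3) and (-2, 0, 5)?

With u = (-1, -4, 3), v = (-2, 0, 5):
u·v = (-1)·(-2) + (-4)·0 + 3·5 = 2 + 0 + 15 = 17.
|u| = √((-1)² + (-4)² + 3²) = √26, |v| = √((-2)² + 0² + 5²) = √29, so |u||v| = √(26·29) = √754.
cos θ = (u·v)/(|u||v|) = 17/√754 ≈ 0.6191
Cosine distance = 1 - cos θ ≈ 1 - 0.6191 = 0.3809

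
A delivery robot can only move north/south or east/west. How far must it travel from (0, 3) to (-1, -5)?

Σ|x_i - y_i| = |0 - (-1)| + |3 - (-5)| = 1 + 8 = 9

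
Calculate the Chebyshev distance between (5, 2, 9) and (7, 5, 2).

max(|x_i - y_i|) = max(|5 - 7|, |2 - 5|, |9 - 2|) = max(2, 3, 7) = 7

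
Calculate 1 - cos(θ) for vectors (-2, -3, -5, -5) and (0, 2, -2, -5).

With u = (-2, -3, -5, -5), v = (0, 2, -2, -5):
u·v = (-2)·0 + (-3)·2 + (-5)·(-2) + (-5)·(-5) = 0 + (-6) + 10 + 25 = 29.
|u| = √((-2)² + (-3)² + (-5)² + (-5)²) = √63, |v| = √(0² + 2² + (-2)² + (-5)²) = √33, so |u||v| = √(63·33) = √2079.
cos θ = (u·v)/(|u||v|) = 29/√2079 ≈ 0.636
Cosine distance = 1 - cos θ ≈ 1 - 0.636 = 0.364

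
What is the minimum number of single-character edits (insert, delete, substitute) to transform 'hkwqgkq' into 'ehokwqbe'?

Let D[i][j] be the edit distance between the first i characters of 'hkwqgkq' and the first j characters of 'ehokwqbe', with D[i][0] = i, D[0][j] = j, and D[i][j] = D[i-1][j-1] if the characters match, else 1 + min(D[i-1][j], D[i][j-1], D[i-1][j-1]). Filling the table (rows: prefixes of 'hkwqgkq', columns: prefixes of 'ehokwqbe'):
     ε  e  h  o  k  w  q  b  e
  ε  0  1  2  3  4  5  6  7  8
  h  1  1  1  2  3  4  5  6  7
  k  2  2  2  2  2  3  4  5  6
  w  3  3  3  3  3  2  3  4  5
  q  4  4  4  4  4  3  2  3  4
  g  5  5  5  5  5  4  3  3  4
  k  6  6  6  6  5  5  4  4  4
  q  7  7  7  7  6  6  5  5  5
The bottom-right entry gives D[7][8] = 5, so no sequence of fewer than 5 edits works. Backtracking through the table gives one optimal edit sequence (5 edits):
  hkwqgkq → ehkwqgkq (ins e @1)
  ehkwqgkq → ehokwqgkq (ins o @3)
  ehokwqgkq → ehokwqkq (del g @7)
  ehokwqkq → ehokwqbq (sub k→b @7)
  ehokwqbq → ehokwqbe (sub q→e @8)
Edit distance = 5.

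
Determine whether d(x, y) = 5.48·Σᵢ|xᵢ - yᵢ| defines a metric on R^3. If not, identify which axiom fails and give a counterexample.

Yes. The L1 (Manhattan) norm induces a metric on R^3, and multiplying a metric by a positive constant 5.48 > 0 preserves all four axioms: non-negativity (5.48·||x-y|| ≥ 0), identity (5.48·||x-y|| = 0 ⟺ ||x-y|| = 0 ⟺ x = y), symmetry (||x-y|| = ||y-x||), and the triangle inequality (5.48·||x-z|| ≤ 5.48·||x-y|| + 5.48·||y-z||). So d is a metric.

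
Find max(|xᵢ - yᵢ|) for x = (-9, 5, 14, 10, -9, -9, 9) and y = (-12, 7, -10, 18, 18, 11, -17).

max(|x_i - y_i|) = max(|-9 - (-12)|, |5 - 7|, |14 - (-10)|, |10 - 18|, |-9 - 18|, |-9 - 11|, |9 - (-17)|) = max(3, 2, 24, 8, 27, 20, 26) = 27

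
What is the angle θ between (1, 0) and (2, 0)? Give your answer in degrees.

With u = (1, 0), v = (2, 0):
u·v = 1·2 + 0·0 = 2 + 0 = 2.
|u| = √(1² + 0²) = √1, |v| = √(2² + 0²) = √4, so |u||v| = √(1·4) = √4 = 2.
cos θ = (u·v)/(|u||v|) = 2/2 = 1 (the vectors are parallel, pointing the same way)
θ = arccos(1) = 0°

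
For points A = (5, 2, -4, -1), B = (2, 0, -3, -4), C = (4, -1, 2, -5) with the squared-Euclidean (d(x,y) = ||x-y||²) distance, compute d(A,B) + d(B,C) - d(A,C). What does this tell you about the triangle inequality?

d(A,B) = 3² + 2² + 1² + 3² = 23, d(B,C) = 2² + 1² + 5² + 1² = 31, d(A,C) = 1² + 3² + 6² + 4² = 62.
d(A,B) + d(B,C) - d(A,C) = 23 + 31 - 62 = 54 - 62 = -8. This is < 0, so the triangle inequality FAILS for these points (squared-Euclidean is not a metric).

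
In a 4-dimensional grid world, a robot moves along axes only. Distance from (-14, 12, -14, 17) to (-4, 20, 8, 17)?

Σ|x_i - y_i| = |-14 - (-4)| + |12 - 20| + |-14 - 8| + |17 - 17| = 10 + 8 + 22 + 0 = 40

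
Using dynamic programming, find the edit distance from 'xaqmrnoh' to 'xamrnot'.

Let D[i][j] be the edit distance between the first i characters of 'xaqmrnoh' and the first j characters of 'xamrnot', with D[i][0] = i, D[0][j] = j, and D[i][j] = D[i-1][j-1] if the characters match, else 1 + min(D[i-1][j], D[i][j-1], D[i-1][j-1]). Filling the table (rows: prefixes of 'xaqmrnoh', columns: prefixes of 'xamrnot'):
     ε  x  a  m  r  n  o  t
  ε  0  1  2  3  4  5  6  7
  x  1  0  1  2  3  4  5  6
  a  2  1  0  1  2  3  4  5
  q  3  2  1  1  2  3  4  5
  m  4  3  2  1  2  3  4  5
  r  5  4  3  2  1  2  3  4
  n  6  5  4  3  2  1  2  3
  o  7  6  5  4  3  2  1  2
  h  8  7  6  5  4  3  2  2
The bottom-right entry gives D[8][7] = 2, so no sequence of fewer than 2 edits works. Backtracking through the table gives one optimal edit sequence (2 edits):
  xaqmrnoh → xamrnoh (del q @3)
  xamrnoh → xamrnot (sub h→t @7)
Edit distance = 2.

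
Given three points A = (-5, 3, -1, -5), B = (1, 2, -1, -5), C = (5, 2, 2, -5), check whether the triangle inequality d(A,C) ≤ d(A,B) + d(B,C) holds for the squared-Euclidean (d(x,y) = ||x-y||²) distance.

d(A,B) = 6² + 1² + 0² + 0² = 37, d(B,C) = 4² + 0² + 3² + 0² = 25, d(A,C) = 10² + 1² + 3² + 0² = 110.
d(A,C) = 110 > 37 + 25 = 62. Triangle inequality is VIOLATED. (Squared-Euclidean is not a metric — this is a counterexample.)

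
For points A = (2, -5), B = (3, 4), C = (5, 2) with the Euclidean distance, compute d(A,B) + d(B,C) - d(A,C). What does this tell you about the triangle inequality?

d(A,B) = √(1² + 9²) = √82 ≈ 9.0554, d(B,C) = √(2² + 2²) = √8 ≈ 2.8284, d(A,C) = √(3² + 7²) = √58 ≈ 7.6158.
d(A,B) + d(B,C) - d(A,C) = 9.0554 + 2.8284 - 7.6158 = 11.8838 - 7.6158 = 4.268 (to 4 decimal places). This is ≥ 0, so the triangle inequality holds for these points.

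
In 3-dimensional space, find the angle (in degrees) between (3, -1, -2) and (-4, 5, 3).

With u = (3, -1, -2), v = (-4, 5, 3):
u·v = 3·(-4) + (-1)·5 + (-2)·3 = (-12) + (-5) + (-6) = -23.
|u| = √(3² + (-1)² + (-2)²) = √14, |v| = √((-4)² + 5² + 3²) = √50, so |u||v| = √(14·50) = √700.
cos θ = (u·v)/(|u||v|) = -23/√700 ≈ -0.869318
θ = arccos(-0.869318) ≈ 150.38°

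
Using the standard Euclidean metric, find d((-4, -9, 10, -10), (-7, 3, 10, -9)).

√(Σ(x_i - y_i)²) = √((-4 - (-7))² + (-9 - 3)² + (10 - 10)² + (-10 - (-9))²)
= √(3² + (-12)² + 0² + (-1)²) = √(9 + 144 + 0 + 1) = √154 ≈ 12.4097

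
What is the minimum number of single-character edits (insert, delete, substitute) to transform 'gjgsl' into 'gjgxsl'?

Let D[i][j] be the edit distance between the first i characters of 'gjgsl' and the first j characters of 'gjgxsl', with D[i][0] = i, D[0][j] = j, and D[i][j] = D[i-1][j-1] if the characters match, else 1 + min(D[i-1][j], D[i][j-1], D[i-1][j-1]). Filling the table (rows: prefixes of 'gjgsl', columns: prefixes of 'gjgxsl'):
     ε  g  j  g  x  s  l
  ε  0  1  2  3  4  5  6
  g  1  0  1  2  3  4  5
  j  2  1  0  1  2  3  4
  g  3  2  1  0  1  2  3
  s  4  3  2  1  1  1  2
  l  5  4  3  2  2  2  1
The bottom-right entry gives D[5][6] = 1, so no sequence of fewer than 1 edit works. Backtracking through the table gives one optimal edit sequence (1 edit):
  gjgsl → gjgxsl (ins x @4)
Edit distance = 1.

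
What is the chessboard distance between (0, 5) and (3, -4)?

max(|x_i - y_i|) = max(|0 - 3|, |5 - (-4)|) = max(3, 9) = 9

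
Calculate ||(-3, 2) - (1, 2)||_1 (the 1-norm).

Σ|x_i - y_i| = |-3 - 1| + |2 - 2| = 4 + 0 = 4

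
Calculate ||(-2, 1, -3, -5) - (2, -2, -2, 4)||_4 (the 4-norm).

(Σ|x_i - y_i|^4)^(1/4) = (|-2 - 2|^4 + |1 - (-2)|^4 + |-3 - (-2)|^4 + |-5 - 4|^4)^(1/4)
= (4^4 + 3^4 + 1^4 + 9^4)^(1/4) = (256 + 81 + 1 + 6561)^(1/4) = (6899)^(1/4) ≈ 9.1137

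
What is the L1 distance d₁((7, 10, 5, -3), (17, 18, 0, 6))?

Σ|x_i - y_i| = |7 - 17| + |10 - 18| + |5 - 0| + |-3 - 6| = 10 + 8 + 5 + 9 = 32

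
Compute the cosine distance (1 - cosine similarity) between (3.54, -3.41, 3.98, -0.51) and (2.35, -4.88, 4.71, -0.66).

With u = (3.54, -3.41, 3.98, -0.51), v = (2.35, -4.88, 4.71, -0.66):
u·v = 3.54·2.35 + (-3.41)·(-4.88) + 3.98·4.71 + (-0.51)·(-0.66) = 8.319 + 16.6408 + 18.7458 + 0.3366 = 44.0422.
|u| = √(3.54² + (-3.41)² + 3.98² + (-0.51)²) = √(12.5316 + 11.6281 + 15.8404 + 0.2601) = √40.2602, |v| = √(2.35² + (-4.88)² + 4.71² + (-0.66)²) = √(5.5225 + 23.8144 + 22.1841 + 0.4356) = √51.9566.
cos θ = (u·v)/(|u||v|) = 44.0422/(√40.2602·√51.9566) ≈ 0.963
Cosine distance = 1 - cos θ ≈ 1 - 0.963 = 0.037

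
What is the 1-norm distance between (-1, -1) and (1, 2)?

Σ|x_i - y_i| = |-1 - 1| + |-1 - 2| = 2 + 3 = 5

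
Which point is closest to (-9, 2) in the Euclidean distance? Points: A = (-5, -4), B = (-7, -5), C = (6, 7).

Distances: d(A) ≈ 7.2111, d(B) ≈ 7.2801, d(C) ≈ 15.8114. Nearest: A = (-5, -4) with distance 7.2111.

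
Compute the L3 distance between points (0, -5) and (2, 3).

(Σ|x_i - y_i|^3)^(1/3) = (|0 - 2|^3 + |-5 - 3|^3)^(1/3)
= (2^3 + 8^3)^(1/3) = (8 + 512)^(1/3) = (520)^(1/3) ≈ 8.0415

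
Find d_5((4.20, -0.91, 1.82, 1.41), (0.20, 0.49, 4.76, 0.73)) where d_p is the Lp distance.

(Σ|x_i - y_i|^5)^(1/5) = (|4.2 - 0.2|^5 + |-0.91 - 0.49|^5 + |1.82 - 4.76|^5 + |1.41 - 0.73|^5)^(1/5)
= (4^5 + 1.4^5 + 2.94^5 + 0.68^5)^(1/5) ≈ (1024 + 5.3782 + 219.6528 + 0.1454)^(1/5) = (1249.1764)^(1/5) ≈ 4.1622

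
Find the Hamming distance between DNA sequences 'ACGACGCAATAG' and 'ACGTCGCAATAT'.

Differing positions: 4, 12. Hamming distance = 2.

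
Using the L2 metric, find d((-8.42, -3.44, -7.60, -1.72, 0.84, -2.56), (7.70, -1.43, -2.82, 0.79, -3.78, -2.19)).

√(Σ(x_i - y_i)²) = √((-8.42 - 7.7)² + (-3.44 - (-1.43))² + (-7.6 - (-2.82))² + (-1.72 - 0.79)² + (0.84 - (-3.78))² + (-2.56 - (-2.19))²)
= √((-16.12)² + (-2.01)² + (-4.78)² + (-2.51)² + 4.62² + (-0.37)²) = √(259.8544 + 4.0401 + 22.8484 + 6.3001 + 21.3444 + 0.1369) = √314.5243 ≈ 17.7348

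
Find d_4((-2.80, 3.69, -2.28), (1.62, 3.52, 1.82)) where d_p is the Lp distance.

(Σ|x_i - y_i|^4)^(1/4) = (|-2.8 - 1.62|^4 + |3.69 - 3.52|^4 + |-2.28 - 1.82|^4)^(1/4)
= (4.42^4 + 0.17^4 + 4.1^4)^(1/4) ≈ (381.6709 + 0.0008 + 282.5761)^(1/4) = (664.2478)^(1/4) ≈ 5.0767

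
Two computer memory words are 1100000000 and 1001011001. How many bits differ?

Differing positions: 2, 4, 6, 7, 10. Hamming distance = 5.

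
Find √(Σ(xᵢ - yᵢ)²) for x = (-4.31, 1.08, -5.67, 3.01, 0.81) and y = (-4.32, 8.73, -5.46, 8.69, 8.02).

√(Σ(x_i - y_i)²) = √((-4.31 - (-4.32))² + (1.08 - 8.73)² + (-5.67 - (-5.46))² + (3.01 - 8.69)² + (0.81 - 8.02)²)
= √(0.01² + (-7.65)² + (-0.21)² + (-5.68)² + (-7.21)²) = √(0.0001 + 58.5225 + 0.0441 + 32.2624 + 51.9841) = √142.8132 ≈ 11.9504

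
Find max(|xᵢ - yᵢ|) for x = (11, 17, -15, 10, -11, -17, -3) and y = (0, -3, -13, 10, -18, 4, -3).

max(|x_i - y_i|) = max(|11 - 0|, |17 - (-3)|, |-15 - (-13)|, |10 - 10|, |-11 - (-18)|, |-17 - 4|, |-3 - (-3)|) = max(11, 20, 2, 0, 7, 21, 0) = 21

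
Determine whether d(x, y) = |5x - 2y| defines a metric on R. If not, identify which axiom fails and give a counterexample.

No. d fails symmetry: d(8, 1) = |5·8 - 2·1| = |38| = 38, but d(1, 8) = |5·1 - 2·8| = |-11| = 11. Since 38 ≠ 11, d(x,y) ≠ d(y,x) in general.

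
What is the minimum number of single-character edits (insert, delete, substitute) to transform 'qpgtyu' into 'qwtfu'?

Let D[i][j] be the edit distance between the first i characters of 'qpgtyu' and the first j characters of 'qwtfu', with D[i][0] = i, D[0][j] = j, and D[i][j] = D[i-1][j-1] if the characters match, else 1 + min(D[i-1][j], D[i][j-1], D[i-1][j-1]). Filling the table (rows: prefixes of 'qpgtyu', columns: prefixes of 'qwtfu'):
     ε  q  w  t  f  u
  ε  0  1  2  3  4  5
  q  1  0  1  2  3  4
  p  2  1  1  2  3  4
  g  3  2  2  2  3  4
  t  4  3  3  2  3  4
  y  5  4  4  3  3  4
  u  6  5  5  4  4  3
The bottom-right entry gives D[6][5] = 3, so no sequence of fewer than 3 edits works. Backtracking through the table gives one optimal edit sequence (3 edits):
  qpgtyu → qgtyu (del p @2)
  qgtyu → qwtyu (sub g→w @2)
  qwtyu → qwtfu (sub y→f @4)
Edit distance = 3.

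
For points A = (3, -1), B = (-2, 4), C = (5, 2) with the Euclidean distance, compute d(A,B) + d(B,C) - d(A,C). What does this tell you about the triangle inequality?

d(A,B) = √(5² + 5²) = √50 ≈ 7.0711, d(B,C) = √(7² + 2²) = √53 ≈ 7.2801, d(A,C) = √(2² + 3²) = √13 ≈ 3.6056.
d(A,B) + d(B,C) - d(A,C) = 7.0711 + 7.2801 - 3.6056 = 14.3512 - 3.6056 = 10.7456 (to 4 decimal places). This is ≥ 0, so the triangle inequality holds for these points.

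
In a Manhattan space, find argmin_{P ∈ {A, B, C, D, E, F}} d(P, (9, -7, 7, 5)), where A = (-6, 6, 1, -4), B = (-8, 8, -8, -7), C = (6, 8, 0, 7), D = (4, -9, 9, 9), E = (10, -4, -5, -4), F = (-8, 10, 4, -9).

Distances: d(A) = 43, d(B) = 59, d(C) = 27, d(D) = 13, d(E) = 25, d(F) = 51. Nearest: D = (4, -9, 9, 9) with distance 13.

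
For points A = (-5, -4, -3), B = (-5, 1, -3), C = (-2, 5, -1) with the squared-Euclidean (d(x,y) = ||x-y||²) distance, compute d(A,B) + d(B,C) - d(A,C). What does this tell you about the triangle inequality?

d(A,B) = 0² + 5² + 0² = 25, d(B,C) = 3² + 4² + 2² = 29, d(A,C) = 3² + 9² + 2² = 94.
d(A,B) + d(B,C) - d(A,C) = 25 + 29 - 94 = 54 - 94 = -40. This is < 0, so the triangle inequality FAILS for these points (squared-Euclidean is not a metric).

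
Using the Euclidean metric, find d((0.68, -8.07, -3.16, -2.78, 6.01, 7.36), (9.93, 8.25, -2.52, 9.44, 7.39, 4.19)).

√(Σ(x_i - y_i)²) = √((0.68 - 9.93)² + (-8.07 - 8.25)² + (-3.16 - (-2.52))² + (-2.78 - 9.44)² + (6.01 - 7.39)² + (7.36 - 4.19)²)
= √((-9.25)² + (-16.32)² + (-0.64)² + (-12.22)² + (-1.38)² + 3.17²) = √(85.5625 + 266.3424 + 0.4096 + 149.3284 + 1.9044 + 10.0489) = √513.5962 ≈ 22.6627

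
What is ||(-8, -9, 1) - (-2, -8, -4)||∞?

max(|x_i - y_i|) = max(|-8 - (-2)|, |-9 - (-8)|, |1 - (-4)|) = max(6, 1, 5) = 6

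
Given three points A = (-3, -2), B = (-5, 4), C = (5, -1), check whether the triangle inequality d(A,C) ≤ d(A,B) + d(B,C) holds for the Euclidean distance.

d(A,B) = √(2² + 6²) = √40 ≈ 6.3246, d(B,C) = √(10² + 5²) = √125 ≈ 11.1803, d(A,C) = √(8² + 1²) = √65 ≈ 8.0623.
d(A,C) ≈ 8.0623 ≤ 6.3246 + 11.1803 = 17.5049. Triangle inequality is satisfied.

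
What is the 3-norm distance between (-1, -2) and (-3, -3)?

(Σ|x_i - y_i|^3)^(1/3) = (|-1 - (-3)|^3 + |-2 - (-3)|^3)^(1/3)
= (2^3 + 1^3)^(1/3) = (8 + 1)^(1/3) = (9)^(1/3) ≈ 2.0801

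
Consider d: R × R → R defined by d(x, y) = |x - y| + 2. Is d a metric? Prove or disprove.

No. d fails identity of indiscernibles (specifically d(x,x) = 0): d(8, 8) = |8 - 8| + 2 = 0 + 2 = 2 ≠ 0.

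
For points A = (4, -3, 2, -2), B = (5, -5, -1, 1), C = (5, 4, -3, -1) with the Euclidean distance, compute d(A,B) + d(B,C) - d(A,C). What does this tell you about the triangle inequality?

d(A,B) = √(1² + 2² + 3² + 3²) = √23 ≈ 4.7958, d(B,C) = √(0² + 9² + 2² + 2²) = √89 ≈ 9.434, d(A,C) = √(1² + 7² + 5² + 1²) = √76 ≈ 8.7178.
d(A,B) + d(B,C) - d(A,C) = 4.7958 + 9.434 - 8.7178 = 14.2298 - 8.7178 = 5.512 (to 4 decimal places). This is ≥ 0, so the triangle inequality holds for these points.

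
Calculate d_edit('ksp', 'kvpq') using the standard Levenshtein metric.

Let D[i][j] be the edit distance between the first i characters of 'ksp' and the first j characters of 'kvpq', with D[i][0] = i, D[0][j] = j, and D[i][j] = D[i-1][j-1] if the characters match, else 1 + min(D[i-1][j], D[i][j-1], D[i-1][j-1]). Filling the table (rows: prefixes of 'ksp', columns: prefixes of 'kvpq'):
     ε  k  v  p  q
  ε  0  1  2  3  4
  k  1  0  1  2  3
  s  2  1  1  2  3
  p  3  2  2  1  2
The bottom-right entry gives D[3][4] = 2, so no sequence of fewer than 2 edits works. Backtracking through the table gives one optimal edit sequence (2 edits):
  ksp → kvp (sub s→v @2)
  kvp → kvpq (ins q @4)
Edit distance = 2.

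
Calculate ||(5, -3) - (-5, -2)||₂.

√(Σ(x_i - y_i)²) = √((5 - (-5))² + (-3 - (-2))²)
= √(10² + (-1)²) = √(100 + 1) = √101 ≈ 10.0499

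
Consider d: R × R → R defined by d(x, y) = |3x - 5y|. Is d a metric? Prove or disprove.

No. d fails symmetry: d(1, 2) = |3·1 - 5·2| = |-7| = 7, but d(2, 1) = |3·2 - 5·1| = |1| = 1. Since 7 ≠ 1, d(x,y) ≠ d(y,x) in general.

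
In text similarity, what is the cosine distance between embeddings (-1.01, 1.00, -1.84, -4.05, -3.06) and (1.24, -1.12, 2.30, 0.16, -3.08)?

With u = (-1.01, 1.00, -1.84, -4.05, -3.06), v = (1.24, -1.12, 2.30, 0.16, -3.08):
u·v = (-1.01)·1.24 + 1·(-1.12) + (-1.84)·2.3 + (-4.05)·0.16 + (-3.06)·(-3.08) = (-1.2524) + (-1.12) + (-4.232) + (-0.648) + 9.4248 = 2.1724.
|u| = √((-1.01)² + 1² + (-1.84)² + (-4.05)² + (-3.06)²) = √(1.0201 + 1 + 3.3856 + 16.4025 + 9.3636) = √31.1718, |v| = √(1.24² + (-1.12)² + 2.3² + 0.16² + (-3.08)²) = √(1.5376 + 1.2544 + 5.29 + 0.0256 + 9.4864) = √17.594.
cos θ = (u·v)/(|u||v|) = 2.1724/(√31.1718·√17.594) ≈ 0.0928
Cosine distance = 1 - cos θ ≈ 1 - 0.0928 = 0.9072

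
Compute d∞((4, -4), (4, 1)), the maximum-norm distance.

max(|x_i - y_i|) = max(|4 - 4|, |-4 - 1|) = max(0, 5) = 5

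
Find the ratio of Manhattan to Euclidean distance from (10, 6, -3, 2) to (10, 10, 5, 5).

L1 = |10 - 10| + |6 - 10| + |-3 - 5| + |2 - 5| = 0 + 4 + 8 + 3 = 15
L2 = √(0² + 4² + 8² + 3²) = √89 ≈ 9.434
L1 ≥ L2 always (equality iff movement is along one axis); L1 > L2 here.
Ratio L1/L2 = 15/√89 ≈ 1.59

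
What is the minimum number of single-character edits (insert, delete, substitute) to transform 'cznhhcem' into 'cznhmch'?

Let D[i][j] be the edit distance between the first i characters of 'cznhhcem' and the first j characters of 'cznhmch', with D[i][0] = i, D[0][j] = j, and D[i][j] = D[i-1][j-1] if the characters match, else 1 + min(D[i-1][j], D[i][j-1], D[i-1][j-1]). Filling the table (rows: prefixes of 'cznhhcem', columns: prefixes of 'cznhmch'):
     ε  c  z  n  h  m  c  h
  ε  0  1  2  3  4  5  6  7
  c  1  0  1  2  3  4  5  6
  z  2  1  0  1  2  3  4  5
  n  3  2  1  0  1  2  3  4
  h  4  3  2  1  0  1  2  3
  h  5  4  3  2  1  1  2  2
  c  6  5  4  3  2  2  1  2
  e  7  6  5  4  3  3  2  2
  m  8  7  6  5  4  3  3  3
The bottom-right entry gives D[8][7] = 3, so no sequence of fewer than 3 edits works. Backtracking through the table gives one optimal edit sequence (3 edits):
  cznhhcem → cznhmcem (sub h→m @5)
  cznhmcem → cznhmcm (del e @7)
  cznhmcm → cznhmch (sub m→h @7)
Edit distance = 3.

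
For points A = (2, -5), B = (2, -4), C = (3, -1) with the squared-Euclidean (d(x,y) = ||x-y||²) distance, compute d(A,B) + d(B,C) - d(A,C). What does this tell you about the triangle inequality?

d(A,B) = 0² + 1² = 1, d(B,C) = 1² + 3² = 10, d(A,C) = 1² + 4² = 17.
d(A,B) + d(B,C) - d(A,C) = 1 + 10 - 17 = 11 - 17 = -6. This is < 0, so the triangle inequality FAILS for these points (squared-Euclidean is not a metric).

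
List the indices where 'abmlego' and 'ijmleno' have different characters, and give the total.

Differing positions: 1, 2, 6. Hamming distance = 3.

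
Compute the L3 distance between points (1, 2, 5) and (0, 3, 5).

(Σ|x_i - y_i|^3)^(1/3) = (|1 - 0|^3 + |2 - 3|^3 + |5 - 5|^3)^(1/3)
= (1^3 + 1^3 + 0^3)^(1/3) = (1 + 1 + 0)^(1/3) = (2)^(1/3) ≈ 1.2599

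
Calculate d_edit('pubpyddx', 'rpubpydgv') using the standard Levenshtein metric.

Let D[i][j] be the edit distance between the first i characters of 'pubpyddx' and the first j characters of 'rpubpydgv', with D[i][0] = i, D[0][j] = j, and D[i][j] = D[i-1][j-1] if the characters match, else 1 + min(D[i-1][j], D[i][j-1], D[i-1][j-1]). Filling the table (rows: prefixes of 'pubpyddx', columns: prefixes of 'rpubpydgv'):
     ε  r  p  u  b  p  y  d  g  v
  ε  0  1  2  3  4  5  6  7  8  9
  p  1  1  1  2  3  4  5  6  7  8
  u  2  2  2  1  2  3  4  5  6  7
  b  3  3  3  2  1  2  3  4  5  6
  p  4  4  3  3  2  1  2  3  4  5
  y  5  5  4  4  3  2  1  2  3  4
  d  6  6  5  5  4  3  2  1  2  3
  d  7  7  6  6  5  4  3  2  2  3
  x  8  8  7  7  6  5  4  3  3  3
The bottom-right entry gives D[8][9] = 3, so no sequence of fewer than 3 edits works. Backtracking through the table gives one optimal edit sequence (3 edits):
  pubpyddx → rpubpyddx (ins r @1)
  rpubpyddx → rpubpydgx (sub d→g @8)
  rpubpydgx → rpubpydgv (sub x→v @9)
Edit distance = 3.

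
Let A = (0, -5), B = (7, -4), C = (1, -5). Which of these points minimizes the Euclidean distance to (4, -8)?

Distances: d(A) = 5, d(B) = 5, d(C) ≈ 4.2426. Nearest: C = (1, -5) with distance 4.2426.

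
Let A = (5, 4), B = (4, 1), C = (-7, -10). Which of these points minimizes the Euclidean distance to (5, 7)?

Distances: d(A) = 3, d(B) ≈ 6.0828, d(C) ≈ 20.8087. Nearest: A = (5, 4) with distance 3.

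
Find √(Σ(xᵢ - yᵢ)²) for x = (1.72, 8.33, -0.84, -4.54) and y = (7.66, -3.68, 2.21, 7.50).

√(Σ(x_i - y_i)²) = √((1.72 - 7.66)² + (8.33 - (-3.68))² + (-0.84 - 2.21)² + (-4.54 - 7.5)²)
= √((-5.94)² + 12.01² + (-3.05)² + (-12.04)²) = √(35.2836 + 144.2401 + 9.3025 + 144.9616) = √333.7878 ≈ 18.2699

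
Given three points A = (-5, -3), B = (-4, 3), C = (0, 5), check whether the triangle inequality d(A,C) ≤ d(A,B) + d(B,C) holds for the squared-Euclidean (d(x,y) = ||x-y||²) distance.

d(A,B) = 1² + 6² = 37, d(B,C) = 4² + 2² = 20, d(A,C) = 5² + 8² = 89.
d(A,C) = 89 > 37 + 20 = 57. Triangle inequality is VIOLATED. (Squared-Euclidean is not a metric — this is a counterexample.)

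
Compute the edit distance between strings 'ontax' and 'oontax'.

Let D[i][j] be the edit distance between the first i characters of 'ontax' and the first j characters of 'oontax', with D[i][0] = i, D[0][j] = j, and D[i][j] = D[i-1][j-1] if the characters match, else 1 + min(D[i-1][j], D[i][j-1], D[i-1][j-1]). Filling the table (rows: prefixes of 'ontax', columns: prefixes of 'oontax'):
     ε  o  o  n  t  a  x
  ε  0  1  2  3  4  5  6
  o  1  0  1  2  3  4  5
  n  2  1  1  1  2  3  4
  t  3  2  2  2  1  2  3
  a  4  3  3  3  2  1  2
  x  5  4  4  4  3  2  1
The bottom-right entry gives D[5][6] = 1, so no sequence of fewer than 1 edit works. Backtracking through the table gives one optimal edit sequence (1 edit):
  ontax → oontax (ins o @1)
Edit distance = 1.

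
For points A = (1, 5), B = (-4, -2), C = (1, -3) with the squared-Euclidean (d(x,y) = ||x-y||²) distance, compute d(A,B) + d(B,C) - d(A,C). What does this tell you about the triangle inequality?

d(A,B) = 5² + 7² = 74, d(B,C) = 5² + 1² = 26, d(A,C) = 0² + 8² = 64.
d(A,B) + d(B,C) - d(A,C) = 74 + 26 - 64 = 100 - 64 = 36. This is ≥ 0, so the triangle inequality holds for these points.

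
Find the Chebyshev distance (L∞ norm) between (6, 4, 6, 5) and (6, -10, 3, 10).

max(|x_i - y_i|) = max(|6 - 6|, |4 - (-10)|, |6 - 3|, |5 - 10|) = max(0, 14, 3, 5) = 14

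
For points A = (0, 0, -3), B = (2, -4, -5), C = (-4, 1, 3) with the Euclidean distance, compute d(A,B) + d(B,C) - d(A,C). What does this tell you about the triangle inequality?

d(A,B) = √(2² + 4² + 2²) = √24 ≈ 4.899, d(B,C) = √(6² + 5² + 8²) = √125 ≈ 11.1803, d(A,C) = √(4² + 1² + 6²) = √53 ≈ 7.2801.
d(A,B) + d(B,C) - d(A,C) = 4.899 + 11.1803 - 7.2801 = 16.0793 - 7.2801 = 8.7992 (to 4 decimal places). This is ≥ 0, so the triangle inequality holds for these points.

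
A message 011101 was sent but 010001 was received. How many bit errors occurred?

Differing positions: 3, 4. Hamming distance = 2.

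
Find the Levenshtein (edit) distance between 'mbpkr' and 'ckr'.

Let D[i][j] be the edit distance between the first i characters of 'mbpkr' and the first j characters of 'ckr', with D[i][0] = i, D[0][j] = j, and D[i][j] = D[i-1][j-1] if the characters match, else 1 + min(D[i-1][j], D[i][j-1], D[i-1][j-1]). Filling the table (rows: prefixes of 'mbpkr', columns: prefixes of 'ckr'):
     ε  c  k  r
  ε  0  1  2  3
  m  1  1  2  3
  b  2  2  2  3
  p  3  3  3  3
  k  4  4  3  4
  r  5  5  4  3
The bottom-right entry gives D[5][3] = 3, so no sequence of fewer than 3 edits works. Backtracking through the table gives one optimal edit sequence (3 edits):
  mbpkr → bpkr (del m @1)
  bpkr → pkr (del b @1)
  pkr → ckr (sub p→c @1)
Edit distance = 3.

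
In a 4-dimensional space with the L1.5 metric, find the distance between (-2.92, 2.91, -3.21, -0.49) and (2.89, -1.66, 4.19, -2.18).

(Σ|x_i - y_i|^1.5)^(1/1.5) = (|-2.92 - 2.89|^1.5 + |2.91 - (-1.66)|^1.5 + |-3.21 - 4.19|^1.5 + |-0.49 - (-2.18)|^1.5)^(1/1.5)
= (5.81^1.5 + 4.57^1.5 + 7.4^1.5 + 1.69^1.5)^(1/1.5) ≈ (14.0044 + 9.7695 + 20.1302 + 2.197)^(1/1.5) = (46.1011)^(1/1.5) ≈ 12.857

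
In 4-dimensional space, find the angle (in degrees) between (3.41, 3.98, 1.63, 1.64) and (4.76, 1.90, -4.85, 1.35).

With u = (3.41, 3.98, 1.63, 1.64), v = (4.76, 1.90, -4.85, 1.35):
u·v = 3.41·4.76 + 3.98·1.9 + 1.63·(-4.85) + 1.64·1.35 = 16.2316 + 7.562 + (-7.9055) + 2.214 = 18.1021.
|u| = √(3.41² + 3.98² + 1.63² + 1.64²) = √(11.6281 + 15.8404 + 2.6569 + 2.6896) = √32.815, |v| = √(4.76² + 1.9² + (-4.85)² + 1.35²) = √(22.6576 + 3.61 + 23.5225 + 1.8225) = √51.6126.
cos θ = (u·v)/(|u||v|) = 18.1021/(√32.815·√51.6126) ≈ 0.43986
θ = arccos(0.43986) ≈ 63.91°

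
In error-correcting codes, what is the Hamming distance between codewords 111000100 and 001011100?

Differing positions: 1, 2, 5, 6. Hamming distance = 4.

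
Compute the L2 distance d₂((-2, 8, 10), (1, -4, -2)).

√(Σ(x_i - y_i)²) = √((-2 - 1)² + (8 - (-4))² + (10 - (-2))²)
= √((-3)² + 12² + 12²) = √(9 + 144 + 144) = √297 ≈ 17.2337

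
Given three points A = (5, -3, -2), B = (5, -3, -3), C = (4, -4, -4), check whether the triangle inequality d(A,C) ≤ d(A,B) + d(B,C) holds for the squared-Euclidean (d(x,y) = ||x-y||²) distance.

d(A,B) = 0² + 0² + 1² = 1, d(B,C) = 1² + 1² + 1² = 3, d(A,C) = 1² + 1² + 2² = 6.
d(A,C) = 6 > 1 + 3 = 4. Triangle inequality is VIOLATED. (Squared-Euclidean is not a metric — this is a counterexample.)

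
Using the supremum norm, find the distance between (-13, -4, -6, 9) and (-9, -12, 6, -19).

max(|x_i - y_i|) = max(|-13 - (-9)|, |-4 - (-12)|, |-6 - 6|, |9 - (-19)|) = max(4, 8, 12, 28) = 28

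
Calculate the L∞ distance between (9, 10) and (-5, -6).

max(|x_i - y_i|) = max(|9 - (-5)|, |10 - (-6)|) = max(14, 16) = 16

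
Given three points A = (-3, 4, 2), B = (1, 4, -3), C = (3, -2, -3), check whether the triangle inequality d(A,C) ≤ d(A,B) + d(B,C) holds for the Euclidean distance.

d(A,B) = √(4² + 0² + 5²) = √41 ≈ 6.4031, d(B,C) = √(2² + 6² + 0²) = √40 ≈ 6.3246, d(A,C) = √(6² + 6² + 5²) = √97 ≈ 9.8489.
d(A,C) ≈ 9.8489 ≤ 6.4031 + 6.3246 = 12.7277. Triangle inequality is satisfied.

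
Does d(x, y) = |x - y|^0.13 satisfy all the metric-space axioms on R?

Yes. With 0 < p = 0.13 ≤ 1, d(x,y) = |x-y|^0.13 is a metric on R. Non-negativity and symmetry are immediate; |x-y|^0.13 = 0 ⟺ |x-y| = 0 ⟺ x = y. For the triangle inequality, the function t ↦ t^0.13 is subadditive on [0,∞) when p ≤ 1, so |x-z|^0.13 ≤ (|x-y| + |y-z|)^0.13 ≤ |x-y|^0.13 + |y-z|^0.13.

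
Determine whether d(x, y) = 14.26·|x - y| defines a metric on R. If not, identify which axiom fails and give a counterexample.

Yes. Since |x - y| is a metric on R and 14.26 > 0, the positive scalar multiple 14.26·|x - y| is also a metric: scaling by a positive constant preserves non-negativity, identity (d=0 ⟺ |x-y|=0 ⟺ x=y), symmetry, and the triangle inequality.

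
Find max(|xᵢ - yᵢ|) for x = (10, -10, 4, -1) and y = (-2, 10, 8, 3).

max(|x_i - y_i|) = max(|10 - (-2)|, |-10 - 10|, |4 - 8|, |-1 - 3|) = max(12, 20, 4, 4) = 20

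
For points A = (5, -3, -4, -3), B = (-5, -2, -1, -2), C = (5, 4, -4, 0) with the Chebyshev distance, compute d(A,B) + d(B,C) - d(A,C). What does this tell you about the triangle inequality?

d(A,B) = max(10, 1, 3, 1) = 10, d(B,C) = max(10, 6, 3, 2) = 10, d(A,C) = max(0, 7, 0, 3) = 7.
d(A,B) + d(B,C) - d(A,C) = 10 + 10 - 7 = 20 - 7 = 13. This is ≥ 0, so the triangle inequality holds for these points.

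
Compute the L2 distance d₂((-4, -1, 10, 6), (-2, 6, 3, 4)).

√(Σ(x_i - y_i)²) = √((-4 - (-2))² + (-1 - 6)² + (10 - 3)² + (6 - 4)²)
= √((-2)² + (-7)² + 7² + 2²) = √(4 + 49 + 49 + 4) = √106 ≈ 10.2956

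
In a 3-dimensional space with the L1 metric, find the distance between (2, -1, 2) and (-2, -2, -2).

Σ|x_i - y_i| = |2 - (-2)| + |-1 - (-2)| + |2 - (-2)| = 4 + 1 + 4 = 9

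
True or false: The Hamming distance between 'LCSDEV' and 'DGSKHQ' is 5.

Differing positions: 1, 2, 4, 5, 6. Hamming distance = 5, so the claim is true.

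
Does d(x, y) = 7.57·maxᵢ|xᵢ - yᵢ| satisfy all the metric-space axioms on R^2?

Yes. The L∞ (Chebyshev) norm induces a metric on R^2, and multiplying a metric by a positive constant 7.57 > 0 preserves all four axioms: non-negativity (7.57·||x-y|| ≥ 0), identity (7.57·||x-y|| = 0 ⟺ ||x-y|| = 0 ⟺ x = y), symmetry (||x-y|| = ||y-x||), and the triangle inequality (7.57·||x-z|| ≤ 7.57·||x-y|| + 7.57·||y-z||). So d is a metric.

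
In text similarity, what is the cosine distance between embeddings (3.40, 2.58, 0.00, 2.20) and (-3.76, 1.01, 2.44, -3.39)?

With u = (3.40, 2.58, 0.00, 2.20), v = (-3.76, 1.01, 2.44, -3.39):
u·v = 3.4·(-3.76) + 2.58·1.01 + 0·2.44 + 2.2·(-3.39) = (-12.784) + 2.6058 + 0 + (-7.458) = -17.6362.
|u| = √(3.4² + 2.58² + 0² + 2.2²) = √(11.56 + 6.6564 + 0 + 4.84) = √23.0564, |v| = √((-3.76)² + 1.01² + 2.44² + (-3.39)²) = √(14.1376 + 1.0201 + 5.9536 + 11.4921) = √32.6034.
cos θ = (u·v)/(|u||v|) = -17.6362/(√23.0564·√32.6034) ≈ -0.6432
Cosine distance = 1 - cos θ ≈ 1 - (-0.6432) = 1.6432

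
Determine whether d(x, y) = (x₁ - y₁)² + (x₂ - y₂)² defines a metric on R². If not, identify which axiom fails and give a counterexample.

No. The squared Euclidean distance fails the triangle inequality. Counterexample: x = (0, 0), y = (5, 2), z = (10, 4). d(x,z) = 10² + 4² = 116, but d(x,y) + d(y,z) = (5² + 2²) + (5² + 2²) = 29 + 29 = 58. Since 116 > 58, the triangle inequality is violated. (Note: √d, the ordinary Euclidean distance, IS a metric.)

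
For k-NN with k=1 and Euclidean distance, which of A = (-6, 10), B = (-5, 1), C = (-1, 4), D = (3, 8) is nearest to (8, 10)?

Distances: d(A) = 14, d(B) ≈ 15.8114, d(C) ≈ 10.8167, d(D) ≈ 5.3852. Nearest: D = (3, 8) with distance 5.3852.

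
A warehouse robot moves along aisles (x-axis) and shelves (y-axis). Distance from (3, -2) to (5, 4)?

Σ|x_i - y_i| = |3 - 5| + |-2 - 4| = 2 + 6 = 8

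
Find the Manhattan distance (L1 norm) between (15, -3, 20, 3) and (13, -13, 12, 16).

Σ|x_i - y_i| = |15 - 13| + |-3 - (-13)| + |20 - 12| + |3 - 16| = 2 + 10 + 8 + 13 = 33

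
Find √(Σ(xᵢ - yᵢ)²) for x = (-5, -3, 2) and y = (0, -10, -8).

√(Σ(x_i - y_i)²) = √((-5 - 0)² + (-3 - (-10))² + (2 - (-8))²)
= √((-5)² + 7² + 10²) = √(25 + 49 + 100) = √174 ≈ 13.1909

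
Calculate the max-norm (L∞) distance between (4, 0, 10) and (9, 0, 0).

max(|x_i - y_i|) = max(|4 - 9|, |0 - 0|, |10 - 0|) = max(5, 0, 10) = 10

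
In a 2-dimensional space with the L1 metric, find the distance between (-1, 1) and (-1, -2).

Σ|x_i - y_i| = |-1 - (-1)| + |1 - (-2)| = 0 + 3 = 3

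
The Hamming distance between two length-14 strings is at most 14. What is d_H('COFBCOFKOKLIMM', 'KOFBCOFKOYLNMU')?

Differing positions: 1, 10, 12, 14. Hamming distance = 4. The maximum possible Hamming distance for length-14 strings is 14, so d_H/14 = 4/14 ≈ 0.2857.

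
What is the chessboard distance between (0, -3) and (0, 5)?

max(|x_i - y_i|) = max(|0 - 0|, |-3 - 5|) = max(0, 8) = 8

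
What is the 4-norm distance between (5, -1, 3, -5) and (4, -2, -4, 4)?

(Σ|x_i - y_i|^4)^(1/4) = (|5 - 4|^4 + |-1 - (-2)|^4 + |3 - (-4)|^4 + |-5 - 4|^4)^(1/4)
= (1^4 + 1^4 + 7^4 + 9^4)^(1/4) = (1 + 1 + 2401 + 6561)^(1/4) = (8964)^(1/4) ≈ 9.7303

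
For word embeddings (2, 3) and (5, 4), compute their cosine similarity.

With u = (2, 3), v = (5, 4):
u·v = 2·5 + 3·4 = 10 + 12 = 22.
|u| = √(2² + 3²) = √13, |v| = √(5² + 4²) = √41, so |u||v| = √(13·41) = √533.
cos θ = (u·v)/(|u||v|) = 22/√533 ≈ 0.9529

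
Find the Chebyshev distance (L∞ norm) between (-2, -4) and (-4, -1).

max(|x_i - y_i|) = max(|-2 - (-4)|, |-4 - (-1)|) = max(2, 3) = 3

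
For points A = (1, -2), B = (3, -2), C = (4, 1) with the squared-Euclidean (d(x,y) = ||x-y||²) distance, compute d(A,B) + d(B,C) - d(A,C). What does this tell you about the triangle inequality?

d(A,B) = 2² + 0² = 4, d(B,C) = 1² + 3² = 10, d(A,C) = 3² + 3² = 18.
d(A,B) + d(B,C) - d(A,C) = 4 + 10 - 18 = 14 - 18 = -4. This is < 0, so the triangle inequality FAILS for these points (squared-Euclidean is not a metric).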